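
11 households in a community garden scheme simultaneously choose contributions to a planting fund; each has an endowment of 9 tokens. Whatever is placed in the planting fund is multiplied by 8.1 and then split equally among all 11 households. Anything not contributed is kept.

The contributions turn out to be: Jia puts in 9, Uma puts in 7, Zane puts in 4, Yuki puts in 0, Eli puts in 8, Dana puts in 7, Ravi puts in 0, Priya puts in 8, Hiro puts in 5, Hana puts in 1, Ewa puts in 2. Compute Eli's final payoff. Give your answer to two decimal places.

38.55 tokens

Total contributed: 9 + 7 + 4 + 0 + 8 + 7 + 0 + 8 + 5 + 1 + 2 = 51.
Each receives 8.1 × 51 / 11 = 37.55 from the planting fund.
Eli keeps 9 − 8 = 1, so Eli's payoff is 1 + 37.55 = 38.55.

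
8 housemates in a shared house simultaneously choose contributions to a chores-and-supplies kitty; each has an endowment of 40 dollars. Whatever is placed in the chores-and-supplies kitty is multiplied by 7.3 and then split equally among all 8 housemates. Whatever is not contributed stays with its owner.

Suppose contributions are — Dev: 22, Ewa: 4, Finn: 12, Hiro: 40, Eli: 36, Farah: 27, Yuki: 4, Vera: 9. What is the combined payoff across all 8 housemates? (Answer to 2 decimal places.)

Total contributed: 22 + 4 + 12 + 40 + 36 + 27 + 4 + 9 = 154; total kept: 8 × 40 − 154 = 166.
The chores-and-supplies kitty pays out 7.3 × 154 = 1124.20 in aggregate.
Group total = 166 + 1124.20 = 1290.20.

1290.20 dollars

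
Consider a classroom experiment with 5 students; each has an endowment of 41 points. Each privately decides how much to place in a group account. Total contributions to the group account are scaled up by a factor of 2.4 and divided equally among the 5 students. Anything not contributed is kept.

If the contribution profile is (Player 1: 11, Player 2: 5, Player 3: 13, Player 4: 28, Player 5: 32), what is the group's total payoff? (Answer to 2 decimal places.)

Total contributed: 11 + 5 + 13 + 28 + 32 = 89; total kept: 5 × 41 − 89 = 116.
The group account pays out 2.4 × 89 = 213.60 in aggregate.
Group total = 116 + 213.60 = 329.60.

329.60 points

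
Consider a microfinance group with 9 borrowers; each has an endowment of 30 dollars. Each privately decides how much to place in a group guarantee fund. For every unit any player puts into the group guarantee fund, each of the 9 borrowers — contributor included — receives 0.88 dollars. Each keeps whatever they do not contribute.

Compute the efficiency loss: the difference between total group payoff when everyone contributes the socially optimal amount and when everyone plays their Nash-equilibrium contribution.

1868.40 dollars

The private return per contributed unit is 0.88 < 1, so contributing 0 is dominant for every player. At the Nash equilibrium everyone keeps their 30, and the group total is 9 × 30 = 270.
Each contributed unit returns 7.920 to the group as a whole (0.88 to each of 9 players), which exceeds 1, so the social optimum is full contribution: group total = 7.920 × 270 = 2138.40.
Efficiency loss = 2138.40 − 270 = 1868.40.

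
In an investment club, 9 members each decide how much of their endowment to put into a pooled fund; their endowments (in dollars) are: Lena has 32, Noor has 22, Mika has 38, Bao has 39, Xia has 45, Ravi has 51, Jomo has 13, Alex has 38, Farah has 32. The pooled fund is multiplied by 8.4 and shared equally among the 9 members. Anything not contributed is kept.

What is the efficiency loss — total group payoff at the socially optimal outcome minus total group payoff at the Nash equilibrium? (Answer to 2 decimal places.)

The private return per contributed unit is 8.4/9 = 0.9333 < 1 for every player regardless of endowment, so the Nash equilibrium is zero contribution and the group total is Σ E_j = 32 + 22 + 38 + 39 + 45 + 51 + 13 + 38 + 32 = 310.
Each contributed unit returns 8.400 to the group, so the social optimum is full contribution by everyone: group total = 8.400 × 310 = 2604.00.
Efficiency loss = (8.400 − 1) × 310 = 2294.00.

2294.00 dollars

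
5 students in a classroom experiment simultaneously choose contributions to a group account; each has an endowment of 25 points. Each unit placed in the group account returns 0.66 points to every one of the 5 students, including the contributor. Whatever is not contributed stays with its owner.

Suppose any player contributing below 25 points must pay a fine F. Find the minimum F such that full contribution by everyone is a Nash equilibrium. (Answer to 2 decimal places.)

8.50 points

Given the others contribute fully, the best deviation is to contribute 0 (any partial contribution still incurs the fine and gives up units whose private return 0.66 is below 1).
Deviating from 25 to 0 saves 25 points but forfeits the deviator's share of the drop in the group account: 0.66 × 25 = 16.50.
So the deviation gain is 25 − 16.50 = 8.50, and the fine must be at least 8.50 points to wipe it out.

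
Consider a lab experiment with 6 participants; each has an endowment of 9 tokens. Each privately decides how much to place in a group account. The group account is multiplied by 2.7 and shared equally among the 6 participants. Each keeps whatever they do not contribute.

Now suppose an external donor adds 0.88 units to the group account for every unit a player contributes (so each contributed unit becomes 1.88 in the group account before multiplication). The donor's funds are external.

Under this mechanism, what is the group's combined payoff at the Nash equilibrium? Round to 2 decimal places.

54.00 tokens

Even with the mechanism, each unit contributed returns only 2.7 × 1.88 / 6 = 0.8460 per unit of net cost, so contributing nothing is still dominant.
At the Nash equilibrium no one contributes; group total payoff = 6 × 9 = 54.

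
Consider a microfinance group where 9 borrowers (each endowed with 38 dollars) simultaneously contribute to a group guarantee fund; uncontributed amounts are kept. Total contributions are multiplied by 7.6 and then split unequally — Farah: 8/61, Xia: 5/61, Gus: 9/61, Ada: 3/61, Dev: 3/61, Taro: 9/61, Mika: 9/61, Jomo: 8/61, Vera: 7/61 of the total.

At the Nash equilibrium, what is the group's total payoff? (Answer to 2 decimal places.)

1094.40 dollars

Each unit j contributes comes back to j as 7.6 × (j's share), so j prefers to contribute only if that share exceeds 1/7.6 = 0.1316; otherwise keeping the unit dominates.
The shares above 0.1316 belong to Gus, Taro and Mika, contributing 38 each; the remaining 6 contribute 0. Total contributed: 114.
The group guarantee fund pays out 7.6 × 114 = 866.40 in total (split across the unequal shares, but the aggregate is all that matters for the group sum).
The 6 free-riders keep 38 each, adding 228. Group total = 228 + 866.40 = 1094.40.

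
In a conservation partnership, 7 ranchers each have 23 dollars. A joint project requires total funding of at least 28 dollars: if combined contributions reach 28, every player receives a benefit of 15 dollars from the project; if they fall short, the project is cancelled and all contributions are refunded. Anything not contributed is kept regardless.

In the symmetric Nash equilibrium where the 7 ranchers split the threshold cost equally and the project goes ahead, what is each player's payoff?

34 dollars

Equal share of the threshold: 28/7 = 4.
At this profile no one gains by cutting their contribution: any cut drops the total below 28, the project is cancelled, contributions are refunded, and the deviator ends with 23, which is less than 23 − 4 + 15 = 34. Contributing more than 4 just wastes the excess. So contributing exactly 4 is a best response.
Each player's payoff: 23 − 4 + 15 = 34.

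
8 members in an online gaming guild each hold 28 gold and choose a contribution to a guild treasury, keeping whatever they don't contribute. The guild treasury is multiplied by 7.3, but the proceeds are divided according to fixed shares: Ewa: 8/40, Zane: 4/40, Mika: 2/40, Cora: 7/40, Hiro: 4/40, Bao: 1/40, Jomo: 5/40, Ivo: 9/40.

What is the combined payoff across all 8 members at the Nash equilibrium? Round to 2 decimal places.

753.20 gold

Each unit j contributes comes back to j as 7.3 × (j's share), so j prefers to contribute only if that share exceeds 1/7.3 = 0.1370; otherwise keeping the unit dominates.
The shares above 0.1370 belong to Ewa, Cora and Ivo, contributing 28 each; the remaining 5 contribute 0. Total contributed: 84.
The guild treasury pays out 7.3 × 84 = 613.20 in total (split across the unequal shares, but the aggregate is all that matters for the group sum).
The 5 free-riders keep 28 each, adding 140. Group total = 140 + 613.20 = 753.20.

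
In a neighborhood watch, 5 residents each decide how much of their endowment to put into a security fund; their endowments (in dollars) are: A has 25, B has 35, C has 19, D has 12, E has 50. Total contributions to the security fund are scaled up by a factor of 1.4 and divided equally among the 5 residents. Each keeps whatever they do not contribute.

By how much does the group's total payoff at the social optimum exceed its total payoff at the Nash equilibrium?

56.40 dollars

The private return per contributed unit is 1.4/5 = 0.2800 < 1 for every player regardless of endowment, so the Nash equilibrium is zero contribution and the group total is Σ E_j = 25 + 35 + 19 + 12 + 50 = 141.
Each contributed unit returns 1.400 to the group, so the social optimum is full contribution by everyone: group total = 1.400 × 141 = 197.40.
Efficiency loss = (1.400 − 1) × 141 = 56.40.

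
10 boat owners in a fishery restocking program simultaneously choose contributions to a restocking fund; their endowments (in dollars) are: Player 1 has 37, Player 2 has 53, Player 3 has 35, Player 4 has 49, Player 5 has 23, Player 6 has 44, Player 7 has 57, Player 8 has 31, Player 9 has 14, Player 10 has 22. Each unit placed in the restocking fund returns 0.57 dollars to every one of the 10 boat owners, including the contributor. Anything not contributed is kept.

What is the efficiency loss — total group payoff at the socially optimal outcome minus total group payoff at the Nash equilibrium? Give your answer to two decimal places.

1715.50 dollars

The private return per contributed unit is 0.57 < 1 for everyone, so the Nash equilibrium is zero contribution and the group total is Σ E_j = 37 + 53 + 35 + 49 + 23 + 44 + 57 + 31 + 14 + 22 = 365.
Each contributed unit returns 5.700 to the group, so the social optimum is full contribution by everyone: group total = 5.700 × 365 = 2080.50.
Efficiency loss = (5.700 − 1) × 365 = 1715.50.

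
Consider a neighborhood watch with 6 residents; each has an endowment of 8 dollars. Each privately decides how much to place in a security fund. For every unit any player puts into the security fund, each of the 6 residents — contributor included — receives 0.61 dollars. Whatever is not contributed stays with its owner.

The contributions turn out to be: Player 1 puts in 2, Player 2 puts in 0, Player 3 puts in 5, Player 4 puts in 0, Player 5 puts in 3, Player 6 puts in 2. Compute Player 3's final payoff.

Total contributed: 2 + 0 + 5 + 0 + 3 + 2 = 12.
Each receives 0.61 × 12 = 7.32 from the security fund.
Player 3 keeps 8 − 5 = 3, so Player 3's payoff is 3 + 7.32 = 10.32.

10.32 dollars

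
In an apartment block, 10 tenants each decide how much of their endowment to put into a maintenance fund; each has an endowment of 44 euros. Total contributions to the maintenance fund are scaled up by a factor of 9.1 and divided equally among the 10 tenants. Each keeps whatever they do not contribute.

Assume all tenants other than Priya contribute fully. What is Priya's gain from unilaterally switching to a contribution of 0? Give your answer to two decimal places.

3.96 euros

Switching from a contribution of 44 to 0 lets Priya keep an extra 44 euros, but lowers the maintenance fund by 44, which costs Priya their own share of that drop: 9.1/10 × 44 = 40.04.
Net gain = 44 − 40.04 = 3.96. The private return per contributed unit (0.9100) is below 1, so free-riding is indeed the best response regardless of what the others do.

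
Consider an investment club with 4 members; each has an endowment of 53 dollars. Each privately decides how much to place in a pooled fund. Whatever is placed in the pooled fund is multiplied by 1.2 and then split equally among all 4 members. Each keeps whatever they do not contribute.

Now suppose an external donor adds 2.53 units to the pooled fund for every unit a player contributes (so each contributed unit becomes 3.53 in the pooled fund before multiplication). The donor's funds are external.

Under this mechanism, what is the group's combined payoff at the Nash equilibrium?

898.03 dollars

Under the mechanism each unit contributed yields 1.2 × 3.53 / 4 = 1.0590 back to its contributor per unit of net cost, which exceeds 1, making full contribution the dominant choice for everyone.
At the Nash equilibrium everyone contributes 53. Group total payoff = 1.2 × 3.53 × 212 = 898.03.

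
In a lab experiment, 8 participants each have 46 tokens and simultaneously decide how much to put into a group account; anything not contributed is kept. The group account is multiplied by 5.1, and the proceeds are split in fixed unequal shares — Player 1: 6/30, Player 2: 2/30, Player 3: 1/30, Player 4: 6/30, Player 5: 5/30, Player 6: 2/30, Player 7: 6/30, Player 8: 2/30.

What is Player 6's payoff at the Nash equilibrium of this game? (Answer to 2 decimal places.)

For player j, contributing a unit is worthwhile iff 5.1 × (j's share) ≥ 1, i.e. iff j's share is at least 0.1961.
Player 1, Player 4 and Player 7 are above the threshold, contributing 46 each; the remaining 5 contribute 0. Total contributed: 138.
Player 6 keeps 46 and receives 5.1 × 138 × 2/30 = 46.92 from the group account, for a payoff of 92.92.

92.92 tokens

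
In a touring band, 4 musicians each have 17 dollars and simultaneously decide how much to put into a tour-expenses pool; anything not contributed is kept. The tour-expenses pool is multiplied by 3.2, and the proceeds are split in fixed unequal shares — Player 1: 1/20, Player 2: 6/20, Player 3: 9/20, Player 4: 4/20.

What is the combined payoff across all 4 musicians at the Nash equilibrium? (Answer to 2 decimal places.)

For player j, contributing a unit is worthwhile iff 3.2 × (j's share) ≥ 1, i.e. iff j's share is at least 0.3125.
Only Player 3 (9/20) clears that bar, contributing 17; the remaining 3 contribute 0. Total contributed: 17.
The tour-expenses pool pays out 3.2 × 17 = 54.40 in total (split across the unequal shares, but the aggregate is all that matters for the group sum).
The 3 free-riders keep 17 each, adding 51. Group total = 51 + 54.40 = 105.40.

105.40 dollars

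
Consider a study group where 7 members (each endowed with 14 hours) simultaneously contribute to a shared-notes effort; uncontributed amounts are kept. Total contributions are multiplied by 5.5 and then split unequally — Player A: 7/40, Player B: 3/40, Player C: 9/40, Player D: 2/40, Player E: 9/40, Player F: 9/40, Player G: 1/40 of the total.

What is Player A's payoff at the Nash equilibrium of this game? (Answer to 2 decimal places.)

54.43 hours

Each unit j contributes comes back to j as 5.5 × (j's share), so j prefers to contribute only if that share exceeds 1/5.5 = 0.1818; otherwise keeping the unit dominates.
Player C, Player E and Player F are above the threshold, contributing 14 each; the remaining 4 contribute 0. Total contributed: 42.
Player A keeps 14 and receives 5.5 × 42 × 7/40 = 40.43 from the shared-notes effort, for a payoff of 54.43.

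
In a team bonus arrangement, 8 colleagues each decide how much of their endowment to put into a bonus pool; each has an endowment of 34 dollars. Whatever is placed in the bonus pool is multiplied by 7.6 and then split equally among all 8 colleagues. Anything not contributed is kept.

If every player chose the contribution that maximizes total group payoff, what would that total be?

2067.20 dollars

Each contributed unit returns 7.600 to the group as a whole (0.9500 to each of 8 players), which exceeds 1, so the social optimum is full contribution: group total = 7.600 × 272 = 2067.20.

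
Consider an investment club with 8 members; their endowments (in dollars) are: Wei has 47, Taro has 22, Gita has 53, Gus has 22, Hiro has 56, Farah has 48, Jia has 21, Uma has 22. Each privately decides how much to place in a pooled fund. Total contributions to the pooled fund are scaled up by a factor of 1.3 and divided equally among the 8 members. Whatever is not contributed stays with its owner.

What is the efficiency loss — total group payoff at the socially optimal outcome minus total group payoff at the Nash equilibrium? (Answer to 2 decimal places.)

87.30 dollars

The private return per contributed unit is 1.3/8 = 0.1625 < 1 for every player regardless of endowment, so the Nash equilibrium is zero contribution and the group total is Σ E_j = 47 + 22 + 53 + 22 + 56 + 48 + 21 + 22 = 291.
Each contributed unit returns 1.300 to the group, so the social optimum is full contribution by everyone: group total = 1.300 × 291 = 378.30.
Efficiency loss = (1.300 − 1) × 291 = 87.30.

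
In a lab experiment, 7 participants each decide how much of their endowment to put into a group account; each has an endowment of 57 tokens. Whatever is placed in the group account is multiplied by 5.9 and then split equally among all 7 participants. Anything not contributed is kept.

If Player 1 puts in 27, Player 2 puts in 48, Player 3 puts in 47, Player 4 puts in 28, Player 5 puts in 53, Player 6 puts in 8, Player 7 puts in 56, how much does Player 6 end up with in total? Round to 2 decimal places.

Total contributed: 27 + 48 + 47 + 28 + 53 + 8 + 56 = 267.
Each receives 5.9 × 267 / 7 = 225.04 from the group account.
Player 6 keeps 57 − 8 = 49, so Player 6's payoff is 49 + 225.04 = 274.04.

274.04 tokens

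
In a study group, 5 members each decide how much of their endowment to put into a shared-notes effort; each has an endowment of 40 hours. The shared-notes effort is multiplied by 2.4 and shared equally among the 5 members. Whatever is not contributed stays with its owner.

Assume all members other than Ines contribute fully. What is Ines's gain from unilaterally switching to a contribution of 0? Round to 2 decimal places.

20.80 hours

Switching from a contribution of 40 to 0 lets Ines keep an extra 40 hours, but lowers the shared-notes effort by 40, which costs Ines their own share of that drop: 2.4/5 × 40 = 19.20.
Net gain = 40 − 19.20 = 20.80. The private return per contributed unit (0.4800) is below 1, so free-riding is indeed the best response regardless of what the others do.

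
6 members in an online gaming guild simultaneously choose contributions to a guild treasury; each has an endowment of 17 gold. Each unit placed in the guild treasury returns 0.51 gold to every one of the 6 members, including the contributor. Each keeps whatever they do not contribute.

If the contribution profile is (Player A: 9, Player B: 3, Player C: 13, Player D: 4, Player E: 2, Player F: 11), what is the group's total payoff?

188.52 gold

Total contributed: 9 + 3 + 13 + 4 + 2 + 11 = 42; total kept: 6 × 17 − 42 = 60.
The guild treasury pays out 0.51 × 6 × 42 = 128.52 in aggregate.
Group total = 60 + 128.52 = 188.52.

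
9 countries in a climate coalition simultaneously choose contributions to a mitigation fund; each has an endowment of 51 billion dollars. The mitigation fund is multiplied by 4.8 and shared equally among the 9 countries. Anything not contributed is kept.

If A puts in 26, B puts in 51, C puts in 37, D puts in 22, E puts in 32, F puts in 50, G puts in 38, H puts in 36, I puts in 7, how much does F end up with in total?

160.47 billion dollars

Total contributed: 26 + 51 + 37 + 22 + 32 + 50 + 38 + 36 + 7 = 299.
Each receives 4.8 × 299 / 9 = 159.47 from the mitigation fund.
F keeps 51 − 50 = 1, so F's payoff is 1 + 159.47 = 160.47.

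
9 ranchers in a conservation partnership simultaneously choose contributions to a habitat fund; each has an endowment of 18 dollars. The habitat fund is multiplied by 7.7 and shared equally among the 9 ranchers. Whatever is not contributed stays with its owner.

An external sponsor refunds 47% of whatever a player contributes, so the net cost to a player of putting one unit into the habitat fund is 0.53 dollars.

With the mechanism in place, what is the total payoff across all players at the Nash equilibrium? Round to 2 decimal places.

1323.54 dollars

Under the mechanism each unit contributed yields (7.7/9) / 0.53 = 1.6143 back to its contributor per unit of net cost, which exceeds 1, making full contribution the dominant choice for everyone.
At the Nash equilibrium everyone contributes 18. Group total payoff = 9 × (18 × 0.47 + 7.7 × 18) = 1323.54.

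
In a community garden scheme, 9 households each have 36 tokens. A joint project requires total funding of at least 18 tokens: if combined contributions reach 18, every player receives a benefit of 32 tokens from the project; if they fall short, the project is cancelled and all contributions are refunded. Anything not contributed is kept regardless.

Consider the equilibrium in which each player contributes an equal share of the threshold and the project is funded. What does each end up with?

66 tokens

Equal share of the threshold: 18/9 = 2.
At this profile no one gains by cutting their contribution: any cut drops the total below 18, the project is cancelled, contributions are refunded, and the deviator ends with 36, which is less than 36 − 2 + 32 = 66. Contributing more than 2 just wastes the excess. So contributing exactly 2 is a best response.
Each player's payoff: 36 − 2 + 32 = 66.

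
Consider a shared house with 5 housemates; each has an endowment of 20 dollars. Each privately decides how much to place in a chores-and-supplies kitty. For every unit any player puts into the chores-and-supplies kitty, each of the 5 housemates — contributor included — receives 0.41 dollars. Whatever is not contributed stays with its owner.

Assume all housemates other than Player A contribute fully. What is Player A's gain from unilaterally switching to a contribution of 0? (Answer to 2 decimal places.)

Switching from a contribution of 20 to 0 lets Player A keep an extra 20 dollars, but lowers the chores-and-supplies kitty by 20, which costs Player A their own share of that drop: 0.41 × 20 = 8.20.
Net gain = 20 − 8.20 = 11.80. The private return per contributed unit (0.41) is below 1, so free-riding is indeed the best response regardless of what the others do.

11.80 dollars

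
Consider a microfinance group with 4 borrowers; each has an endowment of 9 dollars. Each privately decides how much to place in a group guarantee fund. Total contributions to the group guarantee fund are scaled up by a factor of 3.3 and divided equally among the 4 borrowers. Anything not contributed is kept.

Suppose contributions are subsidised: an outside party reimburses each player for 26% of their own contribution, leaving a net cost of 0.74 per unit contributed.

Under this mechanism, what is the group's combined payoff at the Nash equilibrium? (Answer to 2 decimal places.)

With the mechanism, a contributed unit returns (3.3/4) / 0.74 = 1.1149 per unit of net cost to the contributor — now above 1 — so contributing fully is weakly dominant for every player.
At the Nash equilibrium everyone contributes 9. Group total payoff = 4 × (9 × 0.26 + 3.3 × 9) = 128.16.

128.16 dollars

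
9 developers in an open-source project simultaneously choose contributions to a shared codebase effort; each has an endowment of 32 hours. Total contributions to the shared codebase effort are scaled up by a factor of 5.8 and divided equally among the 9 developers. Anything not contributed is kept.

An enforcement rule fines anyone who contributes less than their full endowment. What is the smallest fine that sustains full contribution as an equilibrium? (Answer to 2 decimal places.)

Given the others contribute fully, the best deviation is to contribute 0 (any partial contribution still incurs the fine and gives up units whose private return 0.6444 is below 1).
Deviating from 32 to 0 saves 32 hours but forfeits the deviator's share of the drop in the shared codebase effort: 5.8/9 × 32 = 20.62.
So the deviation gain is 32 − 20.62 = 11.38, and the fine must be at least 11.38 hours to wipe it out.

11.38 hours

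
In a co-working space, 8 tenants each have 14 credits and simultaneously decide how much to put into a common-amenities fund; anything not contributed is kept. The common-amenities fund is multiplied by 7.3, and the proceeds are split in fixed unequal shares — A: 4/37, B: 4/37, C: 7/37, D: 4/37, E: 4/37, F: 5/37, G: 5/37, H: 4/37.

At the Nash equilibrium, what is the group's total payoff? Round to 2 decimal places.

A player with share s gets back 7.3·s per unit contributed, so full contribution is dominant for anyone with s > 1/7.3 = 0.1370 and zero contribution is dominant for anyone below.
Only C (7/37) clears that bar, contributing 14; the remaining 7 contribute 0. Total contributed: 14.
The common-amenities fund pays out 7.3 × 14 = 102.20 in total (split across the unequal shares, but the aggregate is all that matters for the group sum).
The 7 free-riders keep 14 each, adding 98. Group total = 98 + 102.20 = 200.20.

200.20 credits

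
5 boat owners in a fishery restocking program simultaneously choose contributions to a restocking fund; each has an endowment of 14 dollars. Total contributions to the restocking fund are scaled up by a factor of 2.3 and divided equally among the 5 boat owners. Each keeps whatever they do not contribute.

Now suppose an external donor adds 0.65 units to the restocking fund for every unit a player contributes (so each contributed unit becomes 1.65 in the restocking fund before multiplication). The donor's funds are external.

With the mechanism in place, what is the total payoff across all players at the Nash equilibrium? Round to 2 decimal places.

The effective private return is 2.3 × 1.65 / 5 = 0.7590, which is still under 1, so the mechanism doesn't change anyone's dominant strategy: zero contribution.
Everyone keeps their endowment and the group total is 5 × 14 = 70.

70.00 dollars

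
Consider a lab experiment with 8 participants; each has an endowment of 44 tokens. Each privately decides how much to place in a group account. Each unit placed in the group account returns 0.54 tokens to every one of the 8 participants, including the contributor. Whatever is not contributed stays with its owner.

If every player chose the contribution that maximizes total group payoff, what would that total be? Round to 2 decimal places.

Each contributed unit returns 4.320 to the group as a whole (0.54 to each of 8 players), which exceeds 1, so the social optimum is full contribution: group total = 4.320 × 352 = 1520.64.

1520.64 tokens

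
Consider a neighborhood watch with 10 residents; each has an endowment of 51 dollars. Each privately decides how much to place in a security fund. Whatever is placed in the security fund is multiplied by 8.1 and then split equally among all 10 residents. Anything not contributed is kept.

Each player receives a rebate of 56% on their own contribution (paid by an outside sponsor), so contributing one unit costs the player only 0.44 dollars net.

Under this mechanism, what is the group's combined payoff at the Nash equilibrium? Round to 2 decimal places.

Under the mechanism each unit contributed yields (8.1/10) / 0.44 = 1.8409 back to its contributor per unit of net cost, which exceeds 1, making full contribution the dominant choice for everyone.
At the Nash equilibrium everyone contributes 51. Group total payoff = 10 × (51 × 0.56 + 8.1 × 51) = 4416.60.

4416.60 dollars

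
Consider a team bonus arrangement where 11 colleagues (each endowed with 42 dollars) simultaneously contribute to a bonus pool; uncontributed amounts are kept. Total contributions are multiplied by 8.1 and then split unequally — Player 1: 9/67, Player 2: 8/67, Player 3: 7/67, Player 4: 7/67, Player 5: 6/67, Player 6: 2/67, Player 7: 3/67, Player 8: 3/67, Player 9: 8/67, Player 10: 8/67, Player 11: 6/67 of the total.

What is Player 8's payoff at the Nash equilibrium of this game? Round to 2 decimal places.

57.23 dollars

For player j, contributing a unit is worthwhile iff 8.1 × (j's share) ≥ 1, i.e. iff j's share is at least 0.1235.
The only share above 0.1235 is Player 1's 9/67, contributing 42; the remaining 10 contribute 0. Total contributed: 42.
Player 8 keeps 42 and receives 8.1 × 42 × 3/67 = 15.23 from the bonus pool, for a payoff of 57.23.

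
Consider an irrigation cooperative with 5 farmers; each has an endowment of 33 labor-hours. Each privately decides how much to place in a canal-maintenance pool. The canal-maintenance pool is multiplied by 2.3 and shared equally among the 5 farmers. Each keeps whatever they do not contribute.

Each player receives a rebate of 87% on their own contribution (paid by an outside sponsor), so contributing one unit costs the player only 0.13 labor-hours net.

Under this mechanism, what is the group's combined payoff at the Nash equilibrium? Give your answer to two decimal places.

523.05 labor-hours

The effective private return per unit is now (2.3/5) / 0.13 = 3.5385 > 1, so every player's dominant strategy flips to full contribution.
So the Nash equilibrium is full contribution by all 5; the group earns 5 × (33 × 0.87 + 2.3 × 33) = 523.05.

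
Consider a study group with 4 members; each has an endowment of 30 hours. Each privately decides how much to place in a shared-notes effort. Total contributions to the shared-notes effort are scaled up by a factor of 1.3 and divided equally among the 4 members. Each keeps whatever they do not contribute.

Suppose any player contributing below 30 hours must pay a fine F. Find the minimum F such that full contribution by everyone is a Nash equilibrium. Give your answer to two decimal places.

Given the others contribute fully, the best deviation is to contribute 0 (any partial contribution still incurs the fine and gives up units whose private return 0.3250 is below 1).
Deviating from 30 to 0 saves 30 hours but forfeits the deviator's share of the drop in the shared-notes effort: 1.3/4 × 30 = 9.75.
So the deviation gain is 30 − 9.75 = 20.25, and the fine must be at least 20.25 hours to wipe it out.

20.25 hours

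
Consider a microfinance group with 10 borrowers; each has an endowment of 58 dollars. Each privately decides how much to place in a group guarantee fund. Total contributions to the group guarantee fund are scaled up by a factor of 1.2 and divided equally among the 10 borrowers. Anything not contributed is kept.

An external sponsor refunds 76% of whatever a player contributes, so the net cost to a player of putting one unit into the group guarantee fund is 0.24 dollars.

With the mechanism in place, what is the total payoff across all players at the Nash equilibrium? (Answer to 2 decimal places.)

580.00 dollars

Even with the mechanism, each unit contributed returns only (1.2/10) / 0.24 = 0.5000 per unit of net cost, so contributing nothing is still dominant.
At the Nash equilibrium no one contributes; group total payoff = 10 × 58 = 580.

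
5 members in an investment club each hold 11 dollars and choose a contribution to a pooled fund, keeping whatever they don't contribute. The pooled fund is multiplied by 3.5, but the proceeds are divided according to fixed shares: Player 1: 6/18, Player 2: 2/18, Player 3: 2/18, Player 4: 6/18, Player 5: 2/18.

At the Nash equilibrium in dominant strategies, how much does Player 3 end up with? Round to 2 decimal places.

Player j's private return per contributed unit is 3.5 × (j's share). Contributing is weakly dominant for j when that share is at least 1/3.5 = 0.2857, and contributing 0 is dominant otherwise.
Player 1 and Player 4 clear that bar, contributing 11 each; the remaining 3 contribute 0. Total contributed: 22.
Player 3 keeps 11 and receives 3.5 × 22 × 2/18 = 8.56 from the pooled fund, for a payoff of 19.56.

19.56 dollars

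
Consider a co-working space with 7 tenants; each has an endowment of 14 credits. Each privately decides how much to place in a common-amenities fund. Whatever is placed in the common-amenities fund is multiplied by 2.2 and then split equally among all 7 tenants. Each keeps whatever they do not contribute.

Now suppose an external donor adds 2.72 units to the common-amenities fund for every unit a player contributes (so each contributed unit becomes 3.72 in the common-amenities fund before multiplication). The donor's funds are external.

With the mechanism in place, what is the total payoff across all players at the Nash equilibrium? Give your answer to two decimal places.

The effective private return per unit is now 2.2 × 3.72 / 7 = 1.1691 > 1, so every player's dominant strategy flips to full contribution.
So the Nash equilibrium is full contribution by all 7; the group earns 2.2 × 3.72 × 98 = 802.03.

802.03 credits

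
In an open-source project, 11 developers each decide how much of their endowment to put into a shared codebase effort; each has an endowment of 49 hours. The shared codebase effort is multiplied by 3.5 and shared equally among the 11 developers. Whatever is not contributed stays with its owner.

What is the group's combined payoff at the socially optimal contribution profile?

Each contributed unit returns 3.500 to the group as a whole (0.3182 to each of 11 players), which exceeds 1, so the social optimum is full contribution: group total = 3.500 × 539 = 1886.50.

1886.50 hours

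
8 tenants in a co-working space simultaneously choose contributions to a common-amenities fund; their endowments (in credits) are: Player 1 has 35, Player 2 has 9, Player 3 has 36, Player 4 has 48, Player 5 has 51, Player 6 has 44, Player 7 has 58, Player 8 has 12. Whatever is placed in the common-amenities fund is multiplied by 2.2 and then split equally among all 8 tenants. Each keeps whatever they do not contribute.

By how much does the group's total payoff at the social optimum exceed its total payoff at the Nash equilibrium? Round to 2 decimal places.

351.60 credits

The private return per contributed unit is 2.2/8 = 0.2750 < 1 for every player regardless of endowment, so the Nash equilibrium is zero contribution and the group total is Σ E_j = 35 + 9 + 36 + 48 + 51 + 44 + 58 + 12 = 293.
Each contributed unit returns 2.200 to the group, so the social optimum is full contribution by everyone: group total = 2.200 × 293 = 644.60.
Efficiency loss = (2.200 − 1) × 293 = 351.60.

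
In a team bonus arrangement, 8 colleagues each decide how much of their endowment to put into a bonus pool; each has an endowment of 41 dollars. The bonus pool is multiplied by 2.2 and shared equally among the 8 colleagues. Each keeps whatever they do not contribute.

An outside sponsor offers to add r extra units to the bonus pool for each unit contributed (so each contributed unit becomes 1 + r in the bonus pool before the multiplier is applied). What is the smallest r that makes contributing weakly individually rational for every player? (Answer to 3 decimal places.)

2.636

With matching at rate r, one contributed unit becomes (1 + r) in the bonus pool and returns 2.2 × (1 + r) / 8 to the contributor.
Setting this equal to 1: 1 + r = 8/2.2 = 3.6364.
So the minimum matching rate is r = 3.6364 − 1 = 2.636.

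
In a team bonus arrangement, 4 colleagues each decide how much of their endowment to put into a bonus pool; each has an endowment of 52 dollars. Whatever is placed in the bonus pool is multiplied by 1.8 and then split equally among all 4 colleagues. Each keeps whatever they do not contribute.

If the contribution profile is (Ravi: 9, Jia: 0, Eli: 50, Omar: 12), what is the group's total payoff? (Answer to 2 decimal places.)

Total contributed: 9 + 0 + 50 + 12 = 71; total kept: 4 × 52 − 71 = 137.
The bonus pool pays out 1.8 × 71 = 127.80 in aggregate.
Group total = 137 + 127.80 = 264.80.

264.80 dollars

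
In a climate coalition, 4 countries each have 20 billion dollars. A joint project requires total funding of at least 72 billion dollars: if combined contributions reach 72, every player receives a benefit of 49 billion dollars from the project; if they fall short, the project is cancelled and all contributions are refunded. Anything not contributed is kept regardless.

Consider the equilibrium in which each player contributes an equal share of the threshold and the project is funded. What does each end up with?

51 billion dollars

Equal share of the threshold: 72/4 = 18.
At this profile no one gains by cutting their contribution: any cut drops the total below 72, the project is cancelled, contributions are refunded, and the deviator ends with 20, which is less than 20 − 18 + 49 = 51. Contributing more than 18 just wastes the excess. So contributing exactly 18 is a best response.
Each player's payoff: 20 − 18 + 49 = 51.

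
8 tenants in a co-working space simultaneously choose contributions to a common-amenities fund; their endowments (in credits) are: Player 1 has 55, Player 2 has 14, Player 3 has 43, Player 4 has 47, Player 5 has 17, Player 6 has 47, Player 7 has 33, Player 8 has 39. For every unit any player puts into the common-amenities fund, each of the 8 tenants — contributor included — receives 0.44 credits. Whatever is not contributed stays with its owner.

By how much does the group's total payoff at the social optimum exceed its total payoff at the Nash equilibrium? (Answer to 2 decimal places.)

743.40 credits

The private return per contributed unit is 0.44 < 1 for everyone, so the Nash equilibrium is zero contribution and the group total is Σ E_j = 55 + 14 + 43 + 47 + 17 + 47 + 33 + 39 = 295.
Each contributed unit returns 3.520 to the group, so the social optimum is full contribution by everyone: group total = 3.520 × 295 = 1038.40.
Efficiency loss = (3.520 − 1) × 295 = 743.40.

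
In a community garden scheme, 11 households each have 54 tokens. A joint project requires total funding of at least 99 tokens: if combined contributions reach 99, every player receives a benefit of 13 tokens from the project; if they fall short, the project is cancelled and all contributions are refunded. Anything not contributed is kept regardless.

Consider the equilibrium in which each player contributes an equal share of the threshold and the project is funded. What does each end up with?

58 tokens

Equal share of the threshold: 99/11 = 9.
At this profile no one gains by cutting their contribution: any cut drops the total below 99, the project is cancelled, contributions are refunded, and the deviator ends with 54, which is less than 54 − 9 + 13 = 58. Contributing more than 9 just wastes the excess. So contributing exactly 9 is a best response.
Each player's payoff: 54 − 9 + 13 = 58.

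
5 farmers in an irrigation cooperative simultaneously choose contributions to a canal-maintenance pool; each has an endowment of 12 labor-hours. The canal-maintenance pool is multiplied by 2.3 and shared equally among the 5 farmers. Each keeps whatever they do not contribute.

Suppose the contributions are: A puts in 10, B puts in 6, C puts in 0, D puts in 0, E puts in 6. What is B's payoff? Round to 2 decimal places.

Total contributed: 10 + 6 + 0 + 0 + 6 = 22.
Each receives 2.3 × 22 / 5 = 10.12 from the canal-maintenance pool.
B keeps 12 − 6 = 6, so B's payoff is 6 + 10.12 = 16.12.

16.12 labor-hours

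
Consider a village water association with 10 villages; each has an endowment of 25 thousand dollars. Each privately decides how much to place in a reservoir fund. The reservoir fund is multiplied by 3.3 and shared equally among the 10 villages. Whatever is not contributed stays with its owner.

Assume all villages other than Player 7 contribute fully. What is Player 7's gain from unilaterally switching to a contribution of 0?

16.75 thousand dollars

Switching from a contribution of 25 to 0 lets Player 7 keep an extra 25 thousand dollars, but lowers the reservoir fund by 25, which costs Player 7 their own share of that drop: 3.3/10 × 25 = 8.25.
Net gain = 25 − 8.25 = 16.75. The private return per contributed unit (0.3300) is below 1, so free-riding is indeed the best response regardless of what the others do.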